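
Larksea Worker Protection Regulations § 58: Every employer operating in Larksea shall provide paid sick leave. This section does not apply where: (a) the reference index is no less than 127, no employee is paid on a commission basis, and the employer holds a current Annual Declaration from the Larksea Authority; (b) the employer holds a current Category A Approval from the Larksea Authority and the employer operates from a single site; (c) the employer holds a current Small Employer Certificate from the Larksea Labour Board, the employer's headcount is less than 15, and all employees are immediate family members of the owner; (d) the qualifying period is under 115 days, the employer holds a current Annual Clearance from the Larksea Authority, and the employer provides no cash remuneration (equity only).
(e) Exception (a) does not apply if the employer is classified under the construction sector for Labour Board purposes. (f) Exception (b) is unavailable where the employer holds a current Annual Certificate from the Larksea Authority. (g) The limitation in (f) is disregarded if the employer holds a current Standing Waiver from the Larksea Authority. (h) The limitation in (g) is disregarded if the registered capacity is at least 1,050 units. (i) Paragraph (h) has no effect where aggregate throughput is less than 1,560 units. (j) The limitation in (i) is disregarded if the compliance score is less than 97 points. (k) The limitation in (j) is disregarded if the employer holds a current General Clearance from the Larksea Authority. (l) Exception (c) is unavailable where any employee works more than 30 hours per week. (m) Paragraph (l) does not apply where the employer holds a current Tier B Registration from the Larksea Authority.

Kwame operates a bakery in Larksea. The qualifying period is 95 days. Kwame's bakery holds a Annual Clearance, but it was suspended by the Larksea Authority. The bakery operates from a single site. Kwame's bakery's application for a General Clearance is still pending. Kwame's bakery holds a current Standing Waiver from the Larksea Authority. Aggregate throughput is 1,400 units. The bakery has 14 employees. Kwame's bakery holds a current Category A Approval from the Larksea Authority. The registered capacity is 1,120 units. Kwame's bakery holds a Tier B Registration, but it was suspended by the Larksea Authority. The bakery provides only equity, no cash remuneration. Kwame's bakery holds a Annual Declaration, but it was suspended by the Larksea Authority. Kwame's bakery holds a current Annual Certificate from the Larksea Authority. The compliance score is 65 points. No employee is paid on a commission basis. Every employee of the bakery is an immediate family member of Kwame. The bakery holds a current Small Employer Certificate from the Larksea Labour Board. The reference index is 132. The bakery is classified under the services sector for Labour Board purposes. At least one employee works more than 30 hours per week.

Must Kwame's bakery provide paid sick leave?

Exception (a) requires that the employer holds a current Annual Declaration from the Larksea Authority; but no current Annual Declaration is held, so (a) is unavailable.
Exception (b)'s conditions are all satisfied: a current Category A Approval is held; the employer operates from a single site. But: (f) operates — a current Annual Certificate is held. (g) is triggered (a current Standing Waiver is held), but is displaced by (h): (h) is triggered — the registered capacity is 1,120 units, meeting the 1,050 units threshold. (i) is triggered (aggregate throughput is 1,400 units, less than the 1,560 units limit), but is displaced by (j): (j) is triggered — the compliance score is 65 points, less than the 97 points limit. (k), which would lift (j), is inapplicable — there is no General Clearance in force. So (b) is unavailable.
Exception (c) is satisfied on its face — a current Small Employer Certificate is held; the employer's headcount is 14, less than the 15 limit; every employee is an immediate family member. Turning to paragraphs (l)–(m): (l) operates against (c): at least one employee exceeds 30 hours/week. (m) is inapplicable (no current Tier B Registration is held), so (l) stands. (c) is therefore removed.
Exception (d) does not apply: there is no Annual Clearance in force.
None of the exceptions is available; § 58 applies in full.

Yes — Kwame's bakery must provide paid sick leave.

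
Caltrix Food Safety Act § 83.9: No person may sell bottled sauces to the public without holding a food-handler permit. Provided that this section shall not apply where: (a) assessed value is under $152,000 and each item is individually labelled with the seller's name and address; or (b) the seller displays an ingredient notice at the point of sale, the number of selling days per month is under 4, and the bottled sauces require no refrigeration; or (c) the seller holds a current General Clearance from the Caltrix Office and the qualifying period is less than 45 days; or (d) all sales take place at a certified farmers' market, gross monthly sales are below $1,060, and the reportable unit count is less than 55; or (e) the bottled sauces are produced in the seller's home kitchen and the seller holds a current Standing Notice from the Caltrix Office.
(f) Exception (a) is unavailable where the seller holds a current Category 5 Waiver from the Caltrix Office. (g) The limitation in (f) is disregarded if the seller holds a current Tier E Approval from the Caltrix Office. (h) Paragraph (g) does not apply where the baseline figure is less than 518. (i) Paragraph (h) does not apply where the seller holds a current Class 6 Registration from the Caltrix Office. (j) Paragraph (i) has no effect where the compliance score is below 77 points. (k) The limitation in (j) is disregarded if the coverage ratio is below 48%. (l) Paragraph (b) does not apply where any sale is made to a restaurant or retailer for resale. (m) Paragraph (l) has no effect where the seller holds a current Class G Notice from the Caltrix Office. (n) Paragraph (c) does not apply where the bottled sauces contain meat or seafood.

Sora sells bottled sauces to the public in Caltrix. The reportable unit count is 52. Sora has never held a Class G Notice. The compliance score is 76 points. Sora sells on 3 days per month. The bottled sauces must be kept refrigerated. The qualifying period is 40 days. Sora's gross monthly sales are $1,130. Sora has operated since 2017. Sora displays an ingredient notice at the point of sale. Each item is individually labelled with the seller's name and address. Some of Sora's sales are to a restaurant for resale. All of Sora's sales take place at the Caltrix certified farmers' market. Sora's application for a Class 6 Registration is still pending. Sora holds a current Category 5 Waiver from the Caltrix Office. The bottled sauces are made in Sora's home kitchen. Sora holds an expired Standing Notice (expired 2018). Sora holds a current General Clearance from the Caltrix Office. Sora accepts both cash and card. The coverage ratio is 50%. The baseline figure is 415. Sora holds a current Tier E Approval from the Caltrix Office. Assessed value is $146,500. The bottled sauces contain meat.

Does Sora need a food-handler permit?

Exception (a)'s conditions are all satisfied: assessed value is $146,500, under the $152,000 limit; items are individually labelled. However, paragraphs (f)–(k) must be considered: (f) operates — a current Category 5 Waiver is held. (g) is engaged (a current Tier E Approval is held), but is overridden by (h): (h) is engaged — the baseline figure is 415, less than the 518 limit. (i) is inapplicable (there is no Class 6 Registration in force), so (h) stands. (a) is therefore removed.
Exception (b) does not apply: the bottled sauces require refrigeration.
Exception (c) is satisfied on its face — a current General Clearance is held; the qualifying period is 40 days, less than the 45 days limit. Turning to paragraph (n): (n) operates against (c): the bottled sauces contain meat. (c) is therefore removed.
Exception (d) fails — gross monthly sales are $1,130, not below $1,060.
Exception (e) does not apply: the Standing Notice is not current.
Every exception is unavailable, so the rule governs.

Yes — Sora must hold a food-handler permit.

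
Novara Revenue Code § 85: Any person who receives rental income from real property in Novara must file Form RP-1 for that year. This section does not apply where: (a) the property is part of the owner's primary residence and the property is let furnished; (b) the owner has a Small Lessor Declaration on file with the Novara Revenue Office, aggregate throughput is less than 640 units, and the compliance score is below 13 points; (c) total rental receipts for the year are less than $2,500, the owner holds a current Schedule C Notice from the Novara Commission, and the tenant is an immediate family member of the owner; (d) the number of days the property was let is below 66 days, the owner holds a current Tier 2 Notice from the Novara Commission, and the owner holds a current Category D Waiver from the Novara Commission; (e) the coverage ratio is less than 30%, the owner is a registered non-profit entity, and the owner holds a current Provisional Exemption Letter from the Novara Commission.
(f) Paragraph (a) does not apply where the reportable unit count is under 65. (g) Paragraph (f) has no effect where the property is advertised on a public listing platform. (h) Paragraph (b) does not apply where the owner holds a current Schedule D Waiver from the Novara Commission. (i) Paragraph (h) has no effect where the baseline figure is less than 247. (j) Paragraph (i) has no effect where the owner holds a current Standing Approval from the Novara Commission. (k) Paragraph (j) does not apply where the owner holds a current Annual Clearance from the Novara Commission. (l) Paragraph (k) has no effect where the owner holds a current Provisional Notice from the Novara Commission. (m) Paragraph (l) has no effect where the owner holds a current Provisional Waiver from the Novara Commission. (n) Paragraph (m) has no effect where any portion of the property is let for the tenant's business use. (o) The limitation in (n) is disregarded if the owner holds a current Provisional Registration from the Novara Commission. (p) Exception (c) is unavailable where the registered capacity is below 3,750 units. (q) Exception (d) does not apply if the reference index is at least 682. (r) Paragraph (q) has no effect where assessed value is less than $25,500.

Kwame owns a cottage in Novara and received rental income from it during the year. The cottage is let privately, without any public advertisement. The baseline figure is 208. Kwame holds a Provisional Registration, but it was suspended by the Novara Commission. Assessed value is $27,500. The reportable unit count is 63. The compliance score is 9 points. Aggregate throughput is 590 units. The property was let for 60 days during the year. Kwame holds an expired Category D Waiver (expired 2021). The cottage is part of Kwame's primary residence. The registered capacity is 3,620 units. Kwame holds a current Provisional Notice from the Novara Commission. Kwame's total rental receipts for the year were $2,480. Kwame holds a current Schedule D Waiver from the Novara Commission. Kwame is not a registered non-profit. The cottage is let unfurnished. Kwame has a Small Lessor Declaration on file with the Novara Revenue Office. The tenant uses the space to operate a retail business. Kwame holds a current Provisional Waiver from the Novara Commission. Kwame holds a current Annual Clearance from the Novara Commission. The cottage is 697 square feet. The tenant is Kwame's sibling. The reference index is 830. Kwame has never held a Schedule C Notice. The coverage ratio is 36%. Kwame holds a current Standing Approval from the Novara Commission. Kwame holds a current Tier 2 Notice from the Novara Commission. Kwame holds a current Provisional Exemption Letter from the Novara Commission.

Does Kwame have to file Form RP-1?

Exception (a) requires that the property is let furnished; but the property is let unfurnished, so (a) is unavailable.
Exception (b)'s conditions are all satisfied: a Small Lessor Declaration is on file; aggregate throughput is 590 units, less than the 640 units limit; the compliance score is 9 points, below the 13 points limit. But: (h) operates — a current Schedule D Waiver is held. (i) is engaged (the baseline figure is 208, less than the 247 limit), but is overridden by (j): (j) is triggered — a current Standing Approval is held. (k) would limit (j) — a current Annual Clearance is held — but (l) sets (k) aside: (l) is triggered — a current Provisional Notice is held. (m) is triggered (a current Provisional Waiver is held), but is displaced by (n): (n) operates against (m): the space is let for business use. (o) does not operate here (no current Provisional Registration is held), so (n) stands. So (b) is unavailable.
Exception (c) does not apply: there is no Schedule C Notice in force.
Exception (d) does not apply: no current Category D Waiver is held.
Exception (e) fails — the coverage ratio is 36%, not less than 30%.
No exception is made out. Kwame falls within the general rule.

Yes — Kwame must file Form RP-1.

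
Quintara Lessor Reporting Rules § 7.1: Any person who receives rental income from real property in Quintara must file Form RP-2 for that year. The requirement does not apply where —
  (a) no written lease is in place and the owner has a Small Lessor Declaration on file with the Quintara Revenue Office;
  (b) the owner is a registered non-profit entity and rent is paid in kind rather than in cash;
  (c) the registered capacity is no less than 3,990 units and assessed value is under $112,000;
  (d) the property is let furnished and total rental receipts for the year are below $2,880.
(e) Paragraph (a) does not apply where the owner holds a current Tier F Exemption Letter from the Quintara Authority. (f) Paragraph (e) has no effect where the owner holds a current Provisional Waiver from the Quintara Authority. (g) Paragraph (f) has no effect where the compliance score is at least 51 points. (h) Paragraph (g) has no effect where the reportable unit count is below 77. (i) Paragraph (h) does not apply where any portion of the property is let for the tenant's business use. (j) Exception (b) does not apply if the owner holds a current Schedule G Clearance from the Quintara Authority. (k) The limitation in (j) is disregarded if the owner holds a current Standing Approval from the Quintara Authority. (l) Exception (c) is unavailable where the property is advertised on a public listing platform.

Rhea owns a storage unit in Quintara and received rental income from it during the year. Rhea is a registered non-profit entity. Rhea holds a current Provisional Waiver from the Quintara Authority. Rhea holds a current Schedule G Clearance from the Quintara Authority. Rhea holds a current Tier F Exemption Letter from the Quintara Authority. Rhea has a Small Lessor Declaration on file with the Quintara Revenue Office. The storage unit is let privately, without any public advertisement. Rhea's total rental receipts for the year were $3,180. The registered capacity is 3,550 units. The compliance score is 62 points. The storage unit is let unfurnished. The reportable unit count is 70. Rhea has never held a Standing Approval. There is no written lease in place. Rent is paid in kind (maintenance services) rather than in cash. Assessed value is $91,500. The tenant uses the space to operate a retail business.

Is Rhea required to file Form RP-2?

Exception (a) is satisfied on its face — there is no written lease; a Small Lessor Declaration is on file. Turning to paragraphs (e)–(i): (e) is engaged — a current Tier F Exemption Letter is held. (f) is triggered (a current Provisional Waiver is held), but is overridden by (g): (g) operates against (f): the compliance score is 62 points, meeting the 51 points threshold. (h) would limit (g) — the reportable unit count is 70, below the 77 limit — but (i) sets (h) aside: (i) operates — the space is let for business use. Exception (a) does not apply.
Exception (b)'s conditions are all satisfied: Rhea is a registered non-profit; rent is paid in kind. But applying paragraphs (j)–(k): (j) operates against (b): a current Schedule G Clearance is held. (k) is not engaged (no current Standing Approval is held), so (j) stands. (b) is therefore removed.
Exception (c) does not apply: the registered capacity is 3,550 units, short of 3,990 units.
Exception (d) does not apply: the property is let unfurnished.
Every exception is unavailable, so the rule governs.

Yes — Rhea must file Form RP-2.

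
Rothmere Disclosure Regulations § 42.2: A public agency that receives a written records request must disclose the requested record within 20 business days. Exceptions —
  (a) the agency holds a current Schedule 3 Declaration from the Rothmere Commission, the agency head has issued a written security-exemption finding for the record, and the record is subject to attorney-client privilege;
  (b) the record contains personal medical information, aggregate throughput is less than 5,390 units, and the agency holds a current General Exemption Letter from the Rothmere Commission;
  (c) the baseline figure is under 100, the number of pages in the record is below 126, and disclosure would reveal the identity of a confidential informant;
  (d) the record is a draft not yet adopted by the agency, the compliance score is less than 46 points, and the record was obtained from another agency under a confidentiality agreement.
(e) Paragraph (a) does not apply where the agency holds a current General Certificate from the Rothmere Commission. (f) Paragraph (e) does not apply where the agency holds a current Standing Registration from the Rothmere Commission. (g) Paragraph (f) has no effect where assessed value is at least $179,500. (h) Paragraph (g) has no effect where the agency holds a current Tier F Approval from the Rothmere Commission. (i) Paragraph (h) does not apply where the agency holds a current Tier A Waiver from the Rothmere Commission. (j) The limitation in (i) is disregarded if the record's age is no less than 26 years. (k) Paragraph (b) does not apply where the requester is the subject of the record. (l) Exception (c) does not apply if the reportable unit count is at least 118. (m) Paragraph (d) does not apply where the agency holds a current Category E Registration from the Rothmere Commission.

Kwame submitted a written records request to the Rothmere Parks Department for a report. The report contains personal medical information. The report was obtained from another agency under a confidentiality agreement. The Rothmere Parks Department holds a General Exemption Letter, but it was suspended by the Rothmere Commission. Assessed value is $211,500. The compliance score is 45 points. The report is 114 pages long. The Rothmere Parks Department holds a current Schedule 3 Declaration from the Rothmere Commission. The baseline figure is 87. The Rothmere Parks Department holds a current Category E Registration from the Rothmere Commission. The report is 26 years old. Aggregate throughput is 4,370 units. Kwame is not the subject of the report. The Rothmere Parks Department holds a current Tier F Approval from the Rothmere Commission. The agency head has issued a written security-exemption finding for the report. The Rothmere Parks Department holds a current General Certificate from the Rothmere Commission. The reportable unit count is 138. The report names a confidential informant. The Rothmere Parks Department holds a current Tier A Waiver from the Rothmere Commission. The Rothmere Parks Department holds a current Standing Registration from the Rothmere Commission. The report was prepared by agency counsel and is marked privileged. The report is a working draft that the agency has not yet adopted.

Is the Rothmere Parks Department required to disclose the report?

Exception (a)'s conditions are all satisfied: a current Schedule 3 Declaration is held; a written security-exemption finding has been issued; the report is privileged. Considering the limiting provisions: (e) is triggered (a current General Certificate is held), but yields to (f): (f) operates against (e): a current Standing Registration is held. (g) would limit (f) — assessed value is $211,500, meeting the $179,500 threshold — but (h) sets (g) aside: (h) is triggered — a current Tier F Approval is held. (i) would limit (h) — a current Tier A Waiver is held — but (j) sets (i) aside: (j) operates against (i): the record's age is 26 years, meeting the 26 years threshold. So (a) applies.
Exception (b) requires that the agency holds a current General Exemption Letter from the Rothmere Commission; but no current General Exemption Letter is held, so (b) is unavailable.
Exception (c): the baseline figure is 87, under the 100 limit; the number of pages in the record is 114, below the 126 limit; the report names a confidential informant — every condition holds. Turning to paragraph (l): (l) operates — the reportable unit count is 138, meeting the 118 threshold. Exception (c) does not apply.
Exception (d) is satisfied on its face — the report is an unadopted draft; the compliance score is 45 points, less than the 46 points limit; the report was obtained under a confidentiality agreement. But: (m) operates against (d): a current Category E Registration is held. (d) is therefore removed.

No — exception (a) applies; the Rothmere Parks Department is not required to disclose the report.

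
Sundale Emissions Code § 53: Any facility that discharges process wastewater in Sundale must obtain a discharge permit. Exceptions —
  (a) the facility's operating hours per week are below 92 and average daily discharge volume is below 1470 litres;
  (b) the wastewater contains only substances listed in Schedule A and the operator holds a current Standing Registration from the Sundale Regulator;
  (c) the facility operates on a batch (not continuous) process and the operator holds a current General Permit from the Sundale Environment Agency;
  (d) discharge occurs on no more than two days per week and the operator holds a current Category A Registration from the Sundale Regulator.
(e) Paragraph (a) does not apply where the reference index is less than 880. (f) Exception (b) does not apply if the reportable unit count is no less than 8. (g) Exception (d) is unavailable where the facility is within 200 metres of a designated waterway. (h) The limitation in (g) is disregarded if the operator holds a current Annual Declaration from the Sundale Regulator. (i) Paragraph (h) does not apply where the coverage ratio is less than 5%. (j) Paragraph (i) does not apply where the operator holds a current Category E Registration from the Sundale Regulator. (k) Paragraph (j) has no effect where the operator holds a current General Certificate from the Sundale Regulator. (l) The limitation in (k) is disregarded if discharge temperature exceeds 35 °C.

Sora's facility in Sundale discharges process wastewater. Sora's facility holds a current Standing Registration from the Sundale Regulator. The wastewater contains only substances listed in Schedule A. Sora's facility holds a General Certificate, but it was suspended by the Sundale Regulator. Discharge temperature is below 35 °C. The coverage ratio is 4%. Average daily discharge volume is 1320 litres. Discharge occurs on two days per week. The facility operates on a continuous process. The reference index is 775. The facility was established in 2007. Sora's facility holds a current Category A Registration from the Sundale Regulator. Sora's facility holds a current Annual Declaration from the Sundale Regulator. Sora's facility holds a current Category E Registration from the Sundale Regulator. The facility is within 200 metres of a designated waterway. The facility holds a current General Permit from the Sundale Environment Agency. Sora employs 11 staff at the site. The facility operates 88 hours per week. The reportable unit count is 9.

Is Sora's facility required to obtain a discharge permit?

No — exception (d) applies; Sora's facility is not required to obtain a discharge permit.

All of (a)'s requirements are met (the facility's operating hours per week are 88, below the 92 limit; average daily discharge volume is 1320 litres, below the 1470 litres limit). However, paragraph (e) must be considered: (e) is triggered — the reference index is 775, less than the 880 limit. Exception (a) does not apply.
Exception (b): the wastewater is Schedule-A-only; a current Standing Registration is held — every condition holds. But: (f) operates — the reportable unit count is 9, meeting the 8 threshold. So (b) is unavailable.
Exception (c) fails — the facility operates on a continuous process.
All of (d)'s requirements are met (discharge occurs on no more than two days per week; a current Category A Registration is held). As to paragraphs (g)–(l): (g) is engaged (the facility is within 200 m of a designated waterway), but is overridden by (h): (h) is triggered — a current Annual Declaration is held. (i) is engaged (the coverage ratio is 4%, less than the 5% limit), but is overridden by (j): (j) operates against (i): a current Category E Registration is held. (k), which would lift (j), is inapplicable — no current General Certificate is held. (d) remains available.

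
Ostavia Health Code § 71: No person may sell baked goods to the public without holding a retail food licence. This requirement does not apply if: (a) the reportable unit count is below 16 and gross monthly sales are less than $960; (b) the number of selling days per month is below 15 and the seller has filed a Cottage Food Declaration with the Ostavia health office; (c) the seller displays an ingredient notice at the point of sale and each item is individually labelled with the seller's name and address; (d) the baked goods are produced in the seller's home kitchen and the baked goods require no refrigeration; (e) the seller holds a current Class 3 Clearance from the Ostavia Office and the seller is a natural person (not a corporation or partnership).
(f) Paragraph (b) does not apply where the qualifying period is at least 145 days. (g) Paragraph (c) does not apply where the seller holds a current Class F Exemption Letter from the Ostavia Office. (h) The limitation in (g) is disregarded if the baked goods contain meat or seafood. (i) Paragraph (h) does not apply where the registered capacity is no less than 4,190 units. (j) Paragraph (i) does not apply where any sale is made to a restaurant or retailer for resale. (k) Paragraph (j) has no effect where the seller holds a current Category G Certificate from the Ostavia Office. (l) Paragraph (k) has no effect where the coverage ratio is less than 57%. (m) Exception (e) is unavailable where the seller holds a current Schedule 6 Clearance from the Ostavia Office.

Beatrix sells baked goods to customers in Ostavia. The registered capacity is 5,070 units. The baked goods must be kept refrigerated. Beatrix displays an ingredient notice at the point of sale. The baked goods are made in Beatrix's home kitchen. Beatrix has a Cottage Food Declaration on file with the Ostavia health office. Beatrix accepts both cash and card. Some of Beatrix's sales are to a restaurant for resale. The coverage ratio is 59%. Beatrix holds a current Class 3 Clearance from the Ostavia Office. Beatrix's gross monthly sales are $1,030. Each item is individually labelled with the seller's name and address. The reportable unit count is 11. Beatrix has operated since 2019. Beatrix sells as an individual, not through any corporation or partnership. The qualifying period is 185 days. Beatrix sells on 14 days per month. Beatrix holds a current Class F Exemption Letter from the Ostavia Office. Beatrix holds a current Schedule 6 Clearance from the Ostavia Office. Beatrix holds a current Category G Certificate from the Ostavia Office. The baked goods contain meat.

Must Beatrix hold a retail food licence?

Yes — Beatrix must hold a retail food licence.

Exception (a) fails — gross monthly sales are $1,030, not less than $960.
Exception (b): the number of selling days per month is 14, below the 15 limit; a Cottage Food Declaration is on file — every condition holds. However, paragraph (f) must be considered: (f) operates against (b): the qualifying period is 185 days, meeting the 145 days threshold. (b) is therefore removed.
Exception (c): an ingredient notice is displayed; items are individually labelled — every condition holds. However, paragraphs (g)–(l) must be considered: (g) operates against (c): a current Class F Exemption Letter is held. (h) would limit (g) — the baked goods contain meat — but (i) sets (h) aside: (i) operates against (h): the registered capacity is 5,070 units, meeting the 4,190 units threshold. (j) applies (some sales are to a restaurant for resale), but yields to (k): (k) operates against (j): a current Category G Certificate is held. (l), which would lift (k), does not operate here — the coverage ratio is 59%, not less than 57%. (c) is therefore removed.
Exception (d) fails — the baked goods require refrigeration.
Exception (e) is satisfied on its face — a current Class 3 Clearance is held; the seller is a natural person. Turning to paragraph (m): (m) operates against (e): a current Schedule 6 Clearance is held. So (e) is unavailable.
No exception displaces § 71.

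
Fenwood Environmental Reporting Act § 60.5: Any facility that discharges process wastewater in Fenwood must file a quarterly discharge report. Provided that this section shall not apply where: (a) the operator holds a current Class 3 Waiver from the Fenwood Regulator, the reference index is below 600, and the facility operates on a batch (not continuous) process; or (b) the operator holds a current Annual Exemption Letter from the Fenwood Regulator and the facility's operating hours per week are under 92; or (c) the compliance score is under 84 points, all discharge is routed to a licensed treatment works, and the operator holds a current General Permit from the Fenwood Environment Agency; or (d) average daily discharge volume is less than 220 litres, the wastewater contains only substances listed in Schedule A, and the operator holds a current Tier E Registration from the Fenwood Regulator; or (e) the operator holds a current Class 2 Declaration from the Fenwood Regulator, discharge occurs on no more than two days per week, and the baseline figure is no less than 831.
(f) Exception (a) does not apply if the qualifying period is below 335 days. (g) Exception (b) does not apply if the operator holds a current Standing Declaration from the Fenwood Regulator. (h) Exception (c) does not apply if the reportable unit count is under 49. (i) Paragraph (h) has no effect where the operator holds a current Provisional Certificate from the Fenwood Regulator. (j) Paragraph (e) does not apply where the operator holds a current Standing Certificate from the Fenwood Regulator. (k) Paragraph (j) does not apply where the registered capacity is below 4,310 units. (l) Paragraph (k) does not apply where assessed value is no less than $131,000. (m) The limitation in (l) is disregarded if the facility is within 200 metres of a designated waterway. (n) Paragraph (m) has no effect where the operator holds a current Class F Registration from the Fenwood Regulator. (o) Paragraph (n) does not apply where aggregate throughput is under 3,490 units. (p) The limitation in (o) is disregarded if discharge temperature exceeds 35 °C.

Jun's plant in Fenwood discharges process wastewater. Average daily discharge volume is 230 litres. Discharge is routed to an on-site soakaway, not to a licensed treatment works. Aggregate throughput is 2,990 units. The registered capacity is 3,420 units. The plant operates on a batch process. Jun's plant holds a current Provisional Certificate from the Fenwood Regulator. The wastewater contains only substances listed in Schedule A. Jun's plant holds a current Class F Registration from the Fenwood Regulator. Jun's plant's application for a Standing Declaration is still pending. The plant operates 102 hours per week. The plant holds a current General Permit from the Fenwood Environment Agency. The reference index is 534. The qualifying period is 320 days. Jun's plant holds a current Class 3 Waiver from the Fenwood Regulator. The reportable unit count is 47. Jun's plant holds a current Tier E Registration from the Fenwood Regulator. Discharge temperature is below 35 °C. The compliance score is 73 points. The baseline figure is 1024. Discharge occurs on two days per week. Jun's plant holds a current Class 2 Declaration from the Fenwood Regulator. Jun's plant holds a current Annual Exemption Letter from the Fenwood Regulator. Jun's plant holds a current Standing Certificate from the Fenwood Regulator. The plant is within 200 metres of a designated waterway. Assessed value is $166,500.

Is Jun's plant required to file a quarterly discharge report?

Exception (a)'s conditions are all satisfied: a current Class 3 Waiver is held; the reference index is 534, below the 600 limit; the facility operates on a batch process. But: (f) operates — the qualifying period is 320 days, below the 335 days limit. (a) is therefore removed.
Exception (b) requires that the facility's operating hours per week are under 92; but the facility's operating hours per week are 102, not under 92, so (b) is unavailable.
Exception (c) requires that all discharge is routed to a licensed treatment works; but discharge is not routed to a licensed treatment works, so (c) is unavailable.
Exception (d) does not apply: average daily discharge volume is 230 litres, not less than 220 litres.
Exception (e): a current Class 2 Declaration is held; discharge occurs on no more than two days per week; the baseline figure is 1,024, meeting the 831 threshold — every condition holds. Applying paragraphs (j)–(p): (j) would limit (e) — a current Standing Certificate is held — but (k) sets (j) aside: (k) operates against (j): the registered capacity is 3,420 units, below the 4,310 units limit. (l) would limit (k) — assessed value is $166,500, meeting the $131,000 threshold — but (m) sets (l) aside: (m) is engaged — the plant is within 200 m of a designated waterway. (n) would limit (m) — a current Class F Registration is held — but (o) sets (n) aside: (o) applies — aggregate throughput is 2,990 units, under the 3,490 units limit. (p) is not triggered (discharge temperature is below 35 °C), so (o) stands. (e) remains available.

No — exception (e) applies; Jun's plant is not required to file a quarterly discharge report.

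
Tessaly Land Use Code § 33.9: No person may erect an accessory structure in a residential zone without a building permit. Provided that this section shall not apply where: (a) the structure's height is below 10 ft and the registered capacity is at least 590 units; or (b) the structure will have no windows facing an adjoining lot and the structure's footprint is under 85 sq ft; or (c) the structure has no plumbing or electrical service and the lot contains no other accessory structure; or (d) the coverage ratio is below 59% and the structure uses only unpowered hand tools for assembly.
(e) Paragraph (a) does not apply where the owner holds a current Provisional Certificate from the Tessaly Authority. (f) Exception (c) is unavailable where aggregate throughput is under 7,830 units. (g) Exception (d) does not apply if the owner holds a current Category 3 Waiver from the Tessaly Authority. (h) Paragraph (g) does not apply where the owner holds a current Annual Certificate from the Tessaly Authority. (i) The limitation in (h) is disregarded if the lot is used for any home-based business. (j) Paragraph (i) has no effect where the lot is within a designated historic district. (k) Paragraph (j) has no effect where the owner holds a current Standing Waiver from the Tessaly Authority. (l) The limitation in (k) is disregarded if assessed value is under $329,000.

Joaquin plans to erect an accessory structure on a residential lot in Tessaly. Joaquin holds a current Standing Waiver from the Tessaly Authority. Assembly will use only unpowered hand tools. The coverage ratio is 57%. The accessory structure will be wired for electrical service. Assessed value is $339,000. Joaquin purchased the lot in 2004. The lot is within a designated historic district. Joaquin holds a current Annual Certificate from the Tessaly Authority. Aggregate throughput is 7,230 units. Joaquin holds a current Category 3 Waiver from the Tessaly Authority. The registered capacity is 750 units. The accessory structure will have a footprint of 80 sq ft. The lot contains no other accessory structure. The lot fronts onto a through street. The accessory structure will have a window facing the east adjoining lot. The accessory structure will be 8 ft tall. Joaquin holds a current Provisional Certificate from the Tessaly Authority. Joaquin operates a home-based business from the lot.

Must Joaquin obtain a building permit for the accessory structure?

Yes — Joaquin must obtain a building permit.

Exception (a): the structure's height is 8 ft, below the 10 ft limit; the registered capacity is 750 units, meeting the 590 units threshold — every condition holds. Turning to paragraph (e): (e) operates against (a): a current Provisional Certificate is held. Exception (a) does not apply.
Exception (b) does not apply: a window faces an adjoining lot.
Exception (c) does not apply: electrical service is planned.
All of (d)'s requirements are met (the coverage ratio is 57%, below the 59% limit; assembly uses only hand tools). However, paragraphs (g)–(l) must be considered: (g) is triggered — a current Category 3 Waiver is held. (h) would limit (g) — a current Annual Certificate is held — but (i) sets (h) aside: (i) operates against (h): a home-based business operates on the lot. (j) would limit (i) — the lot is in a historic district — but (k) sets (j) aside: (k) is triggered — a current Standing Waiver is held. (l), which would lift (k), is not engaged — assessed value is $339,000, not under $329,000. (d) is therefore removed.
Every exception is unavailable, so the rule governs.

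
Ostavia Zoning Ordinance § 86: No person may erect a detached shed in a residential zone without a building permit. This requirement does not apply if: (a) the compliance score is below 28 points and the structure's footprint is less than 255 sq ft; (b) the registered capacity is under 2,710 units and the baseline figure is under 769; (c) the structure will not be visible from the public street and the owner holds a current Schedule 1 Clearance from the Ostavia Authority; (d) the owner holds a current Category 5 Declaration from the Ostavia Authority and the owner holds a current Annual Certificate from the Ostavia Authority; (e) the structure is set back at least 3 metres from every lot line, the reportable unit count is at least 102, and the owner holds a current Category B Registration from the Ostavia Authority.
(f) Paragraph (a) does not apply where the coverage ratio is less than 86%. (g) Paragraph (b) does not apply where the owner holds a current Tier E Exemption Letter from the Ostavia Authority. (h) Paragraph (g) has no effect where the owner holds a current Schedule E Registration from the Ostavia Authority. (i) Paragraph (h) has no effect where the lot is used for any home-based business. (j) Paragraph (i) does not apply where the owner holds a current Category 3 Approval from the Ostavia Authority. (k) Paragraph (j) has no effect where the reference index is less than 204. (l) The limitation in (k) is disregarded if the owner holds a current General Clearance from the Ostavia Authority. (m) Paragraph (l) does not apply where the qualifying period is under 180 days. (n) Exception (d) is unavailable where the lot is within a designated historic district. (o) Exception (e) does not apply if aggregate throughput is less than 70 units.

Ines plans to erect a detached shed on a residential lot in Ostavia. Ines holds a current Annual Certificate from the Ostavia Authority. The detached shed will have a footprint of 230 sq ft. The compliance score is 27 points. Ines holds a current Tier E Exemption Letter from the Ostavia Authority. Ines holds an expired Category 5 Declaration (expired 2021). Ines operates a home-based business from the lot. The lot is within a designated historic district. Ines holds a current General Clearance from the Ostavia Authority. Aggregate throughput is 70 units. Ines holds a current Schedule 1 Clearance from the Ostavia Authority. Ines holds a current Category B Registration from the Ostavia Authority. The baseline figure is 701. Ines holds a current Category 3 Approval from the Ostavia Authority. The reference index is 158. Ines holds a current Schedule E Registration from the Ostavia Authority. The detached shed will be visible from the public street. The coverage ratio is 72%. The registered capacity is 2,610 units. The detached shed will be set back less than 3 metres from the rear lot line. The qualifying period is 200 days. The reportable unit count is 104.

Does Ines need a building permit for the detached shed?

No — exception (b) applies; Ines does not need a building permit.

Exception (a) is satisfied on its face — the compliance score is 27 points, below the 28 points limit; the structure's footprint is 230 sq ft, less than the 255 sq ft limit. But: (f) operates against (a): the coverage ratio is 72%, less than the 86% limit. Exception (a) does not apply.
Exception (b) is satisfied on its face — the registered capacity is 2,610 units, under the 2,710 units limit; the baseline figure is 701, under the 769 limit. Considering the limiting provisions: (g) would limit (b) — a current Tier E Exemption Letter is held — but (h) sets (g) aside: (h) operates against (g): a current Schedule E Registration is held. (i) would limit (h) — a home-based business operates on the lot — but (j) sets (i) aside: (j) is engaged — a current Category 3 Approval is held. (k) would limit (j) — the reference index is 158, less than the 204 limit — but (l) sets (k) aside: (l) is engaged — a current General Clearance is held. (m) is not engaged (the qualifying period is 200 days, not under 180 days), so (l) stands. So (b) applies.
Exception (c) does not apply: the structure will be visible from the street.
Exception (d) does not apply: the Category 5 Declaration is not current.
Exception (e) does not apply: the rear setback is under 3 m.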